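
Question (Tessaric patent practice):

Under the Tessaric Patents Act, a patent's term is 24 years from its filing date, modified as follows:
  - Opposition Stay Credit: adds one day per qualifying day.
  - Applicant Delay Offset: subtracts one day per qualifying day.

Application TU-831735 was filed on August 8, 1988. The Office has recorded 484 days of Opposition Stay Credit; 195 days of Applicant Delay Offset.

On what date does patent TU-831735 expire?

May 24, 2013

Base term: filing date + 24 years → 8 August 2012.
Opposition Stay Credit: +484 days → 5 December 2013.
Applicant Delay Offset: −195 days → 24 May 2013.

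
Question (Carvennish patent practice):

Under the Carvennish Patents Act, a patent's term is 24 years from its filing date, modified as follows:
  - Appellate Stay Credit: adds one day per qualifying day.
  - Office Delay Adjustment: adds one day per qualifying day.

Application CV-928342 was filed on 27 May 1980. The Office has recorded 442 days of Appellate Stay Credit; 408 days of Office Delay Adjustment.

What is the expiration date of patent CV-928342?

September 24, 2006

Base term: filing date + 24 years → 27 May 2004.
Appellate Stay Credit: +442 days → 12 August 2005.
Office Delay Adjustment: +408 days → 24 September 2006.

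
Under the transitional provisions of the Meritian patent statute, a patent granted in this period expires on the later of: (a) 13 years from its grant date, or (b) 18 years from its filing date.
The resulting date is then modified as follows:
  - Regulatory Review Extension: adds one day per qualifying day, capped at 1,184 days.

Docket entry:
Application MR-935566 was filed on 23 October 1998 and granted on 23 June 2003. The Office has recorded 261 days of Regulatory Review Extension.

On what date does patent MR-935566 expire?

(a) grant + 13 years → 23 June 2016.
(b) filing + 18 years → 23 October 2016.
Later of the two: 23 October 2016.
Regulatory Review Extension: 261 days (within the 1184-day cap) → +261 days → 11 July 2017.

2017-07-11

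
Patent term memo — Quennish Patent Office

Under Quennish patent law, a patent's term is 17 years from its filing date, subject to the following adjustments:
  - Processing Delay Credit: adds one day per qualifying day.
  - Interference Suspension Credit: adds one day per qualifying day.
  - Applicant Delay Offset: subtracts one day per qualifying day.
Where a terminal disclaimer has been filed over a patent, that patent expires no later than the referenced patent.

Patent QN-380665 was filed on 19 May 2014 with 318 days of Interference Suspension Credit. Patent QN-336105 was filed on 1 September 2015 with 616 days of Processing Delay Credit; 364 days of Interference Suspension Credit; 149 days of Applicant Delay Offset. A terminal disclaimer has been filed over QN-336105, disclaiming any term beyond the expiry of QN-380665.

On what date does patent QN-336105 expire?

2032-04-01

Natural term of QN-336105:
  Base: filing + 17 years → 1 September 2032.
  Processing Delay Credit: +616 days → 10 May 2034.
  Interference Suspension Credit: +364 days → 9 May 2035.
  Applicant Delay Offset: −149 days → 11 December 2034.
Expiry of referenced patent QN-380665:
  Base: filing + 17 years → 19 May 2031.
  Interference Suspension Credit: +318 days → 1 April 2032.
Terminal disclaimer: QN-336105 expires on the earlier of 11 December 2034 and 1 April 2032.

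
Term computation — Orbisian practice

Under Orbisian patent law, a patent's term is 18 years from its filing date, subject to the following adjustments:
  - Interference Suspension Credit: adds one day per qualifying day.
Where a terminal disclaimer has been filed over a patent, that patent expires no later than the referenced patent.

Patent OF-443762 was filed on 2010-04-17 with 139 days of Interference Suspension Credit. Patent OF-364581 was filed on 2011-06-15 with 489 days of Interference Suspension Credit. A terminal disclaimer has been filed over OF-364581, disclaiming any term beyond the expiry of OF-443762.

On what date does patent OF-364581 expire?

Natural term of OF-364581:
  Base: filing + 18 years → 15 June 2029.
  Interference Suspension Credit: +489 days → 17 October 2030.
Expiry of referenced patent OF-443762:
  Base: filing + 18 years → 17 April 2028.
  Interference Suspension Credit: +139 days → 3 September 2028.
Terminal disclaimer: OF-364581 expires on the earlier of 17 October 2030 and 3 September 2028.

2028-09-03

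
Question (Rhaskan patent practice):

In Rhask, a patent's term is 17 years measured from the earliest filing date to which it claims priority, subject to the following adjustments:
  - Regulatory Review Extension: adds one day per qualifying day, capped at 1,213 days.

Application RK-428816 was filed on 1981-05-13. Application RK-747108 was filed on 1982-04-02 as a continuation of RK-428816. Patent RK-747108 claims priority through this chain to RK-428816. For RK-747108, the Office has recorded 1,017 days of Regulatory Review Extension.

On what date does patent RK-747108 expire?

February 23, 2001

Earliest priority filing: 13 May 1981.
Base term: 13 May 1981 + 17 years → 13 May 1998.
Regulatory Review Extension: 1017 days (within the 1213-day cap) → +1017 days → 23 February 2001.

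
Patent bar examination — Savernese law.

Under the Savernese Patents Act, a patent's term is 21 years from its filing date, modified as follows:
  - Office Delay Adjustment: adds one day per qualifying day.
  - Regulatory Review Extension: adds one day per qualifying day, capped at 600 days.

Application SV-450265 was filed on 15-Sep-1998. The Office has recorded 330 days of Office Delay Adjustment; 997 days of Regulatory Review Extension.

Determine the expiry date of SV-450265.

April 2, 2022

Base term: filing date + 21 years → 15 September 2019.
Office Delay Adjustment: +330 days → 10 August 2020.
Regulatory Review Extension: 997 days claimed exceeds the 600-day cap, so +600 days → 2 April 2022.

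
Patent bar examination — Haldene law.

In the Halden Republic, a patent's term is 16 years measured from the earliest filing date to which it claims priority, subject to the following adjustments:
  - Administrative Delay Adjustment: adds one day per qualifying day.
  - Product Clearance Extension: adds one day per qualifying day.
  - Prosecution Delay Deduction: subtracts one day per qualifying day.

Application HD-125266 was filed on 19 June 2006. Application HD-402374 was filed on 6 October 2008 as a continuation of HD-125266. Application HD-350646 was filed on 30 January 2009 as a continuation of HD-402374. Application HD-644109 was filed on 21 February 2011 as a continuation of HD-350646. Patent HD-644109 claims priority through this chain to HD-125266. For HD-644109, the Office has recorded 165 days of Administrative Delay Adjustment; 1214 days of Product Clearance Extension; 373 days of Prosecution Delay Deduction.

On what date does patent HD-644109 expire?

March 21, 2025

Earliest priority filing: 19 June 2006.
Base term: 19 June 2006 + 16 years → 19 June 2022.
Administrative Delay Adjustment: +165 days → 1 December 2022.
Product Clearance Extension: +1214 days → 29 March 2026.
Prosecution Delay Deduction: −373 days → 21 March 2025.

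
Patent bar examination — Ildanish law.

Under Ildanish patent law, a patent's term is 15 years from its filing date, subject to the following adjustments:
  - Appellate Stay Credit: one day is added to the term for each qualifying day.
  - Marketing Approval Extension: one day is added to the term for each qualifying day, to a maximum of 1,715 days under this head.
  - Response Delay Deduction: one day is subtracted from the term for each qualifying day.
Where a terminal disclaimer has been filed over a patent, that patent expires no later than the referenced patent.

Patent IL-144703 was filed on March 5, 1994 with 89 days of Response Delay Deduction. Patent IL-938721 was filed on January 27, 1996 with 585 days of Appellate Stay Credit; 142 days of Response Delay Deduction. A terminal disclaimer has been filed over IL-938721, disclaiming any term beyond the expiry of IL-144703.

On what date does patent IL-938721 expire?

December 6, 2008

Natural term of IL-938721:
  Base: filing + 15 years → 27 January 2011.
  Appellate Stay Credit: +585 days → 3 September 2012.
  Response Delay Deduction: −142 days → 14 April 2012.
Expiry of referenced patent IL-144703:
  Base: filing + 15 years → 5 March 2009.
  Response Delay Deduction: −89 days → 6 December 2008.
Terminal disclaimer: IL-938721 expires on the earlier of 14 April 2012 and 6 December 2008.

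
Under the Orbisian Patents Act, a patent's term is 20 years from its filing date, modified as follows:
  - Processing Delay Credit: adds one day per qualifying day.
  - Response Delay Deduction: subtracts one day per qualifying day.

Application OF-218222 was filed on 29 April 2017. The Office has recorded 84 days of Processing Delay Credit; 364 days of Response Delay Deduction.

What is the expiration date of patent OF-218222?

Base term: filing date + 20 years → 29 April 2037.
Processing Delay Credit: +84 days → 22 July 2037.
Response Delay Deduction: −364 days → 23 July 2036.

July 23, 2036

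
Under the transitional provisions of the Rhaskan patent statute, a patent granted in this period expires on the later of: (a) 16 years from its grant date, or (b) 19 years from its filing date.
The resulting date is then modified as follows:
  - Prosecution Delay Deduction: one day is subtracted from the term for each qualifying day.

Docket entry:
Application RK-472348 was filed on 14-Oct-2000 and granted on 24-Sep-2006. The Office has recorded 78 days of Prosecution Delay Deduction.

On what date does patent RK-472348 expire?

2022-07-08

(a) grant + 16 years → 24 September 2022.
(b) filing + 19 years → 14 October 2019.
Later of the two: 24 September 2022.
Prosecution Delay Deduction: −78 days → 8 July 2022.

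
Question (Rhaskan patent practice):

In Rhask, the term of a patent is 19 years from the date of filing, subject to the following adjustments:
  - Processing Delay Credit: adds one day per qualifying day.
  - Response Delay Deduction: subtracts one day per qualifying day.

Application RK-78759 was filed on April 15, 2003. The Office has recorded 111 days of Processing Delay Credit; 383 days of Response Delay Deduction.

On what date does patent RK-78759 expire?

Base term: filing date + 19 years → 15 April 2022.
Processing Delay Credit: +111 days → 4 August 2022.
Response Delay Deduction: −383 days → 17 July 2021.

2021-07-17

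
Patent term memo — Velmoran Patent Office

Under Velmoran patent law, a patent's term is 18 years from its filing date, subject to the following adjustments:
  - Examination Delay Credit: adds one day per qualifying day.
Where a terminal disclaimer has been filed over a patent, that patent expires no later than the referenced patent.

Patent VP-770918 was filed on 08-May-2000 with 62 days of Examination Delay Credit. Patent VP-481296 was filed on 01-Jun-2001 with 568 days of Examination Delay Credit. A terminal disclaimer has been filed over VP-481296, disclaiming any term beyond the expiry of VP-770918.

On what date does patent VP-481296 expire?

July 9, 2018

Natural term of VP-481296:
  Base: filing + 18 years → 1 June 2019.
  Examination Delay Credit: +568 days → 20 December 2020.
Expiry of referenced patent VP-770918:
  Base: filing + 18 years → 8 May 2018.
  Examination Delay Credit: +62 days → 9 July 2018.
Terminal disclaimer: VP-481296 expires on the earlier of 20 December 2020 and 9 July 2018.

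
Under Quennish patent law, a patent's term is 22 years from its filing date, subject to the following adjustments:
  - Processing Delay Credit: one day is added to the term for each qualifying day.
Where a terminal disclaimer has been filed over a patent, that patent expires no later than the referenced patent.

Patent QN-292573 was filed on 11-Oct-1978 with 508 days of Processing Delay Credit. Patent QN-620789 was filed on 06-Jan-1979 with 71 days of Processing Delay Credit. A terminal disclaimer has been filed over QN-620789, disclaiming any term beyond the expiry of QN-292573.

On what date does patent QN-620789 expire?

2001-03-18

Natural term of QN-620789:
  Base: filing + 22 years → 6 January 2001.
  Processing Delay Credit: +71 days → 18 March 2001.
Expiry of referenced patent QN-292573:
  Base: filing + 22 years → 11 October 2000.
  Processing Delay Credit: +508 days → 3 March 2002.
Terminal disclaimer: QN-620789 expires on the earlier of 18 March 2001 and 3 March 2002.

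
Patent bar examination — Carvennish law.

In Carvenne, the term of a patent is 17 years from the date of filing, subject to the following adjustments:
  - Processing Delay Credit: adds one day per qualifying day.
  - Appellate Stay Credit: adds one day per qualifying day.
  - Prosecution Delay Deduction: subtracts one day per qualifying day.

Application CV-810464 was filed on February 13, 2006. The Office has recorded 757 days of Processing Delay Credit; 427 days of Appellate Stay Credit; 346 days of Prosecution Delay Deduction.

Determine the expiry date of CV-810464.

2025-05-31

Base term: filing date + 17 years → 13 February 2023.
Processing Delay Credit: +757 days → 11 March 2025.
Appellate Stay Credit: +427 days → 12 May 2026.
Prosecution Delay Deduction: −346 days → 31 May 2025.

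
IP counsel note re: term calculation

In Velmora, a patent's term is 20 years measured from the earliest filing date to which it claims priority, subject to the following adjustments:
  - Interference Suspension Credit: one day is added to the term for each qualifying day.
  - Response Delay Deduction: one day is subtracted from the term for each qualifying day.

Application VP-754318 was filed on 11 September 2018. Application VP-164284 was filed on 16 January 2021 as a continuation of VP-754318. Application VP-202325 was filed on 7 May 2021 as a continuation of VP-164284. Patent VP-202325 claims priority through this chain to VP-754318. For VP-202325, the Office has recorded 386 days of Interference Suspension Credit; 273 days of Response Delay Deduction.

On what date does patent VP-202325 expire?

January 2, 2039

Earliest priority filing: 11 September 2018.
Base term: 11 September 2018 + 20 years → 11 September 2038.
Interference Suspension Credit: +386 days → 2 October 2039.
Response Delay Deduction: −273 days → 2 January 2039.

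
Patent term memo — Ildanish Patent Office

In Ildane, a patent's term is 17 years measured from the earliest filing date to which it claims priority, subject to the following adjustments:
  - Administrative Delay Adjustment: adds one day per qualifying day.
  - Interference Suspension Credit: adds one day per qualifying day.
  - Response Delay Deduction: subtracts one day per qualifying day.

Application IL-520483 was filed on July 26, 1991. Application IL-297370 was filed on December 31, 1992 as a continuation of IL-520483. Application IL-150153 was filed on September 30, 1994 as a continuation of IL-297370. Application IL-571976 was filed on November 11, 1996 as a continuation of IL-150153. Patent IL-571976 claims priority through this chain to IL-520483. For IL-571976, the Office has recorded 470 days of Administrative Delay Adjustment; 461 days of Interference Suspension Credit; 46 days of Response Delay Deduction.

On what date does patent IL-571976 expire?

2010-12-28

Earliest priority filing: 26 July 1991.
Base term: 26 July 1991 + 17 years → 26 July 2008.
Administrative Delay Adjustment: +470 days → 8 November 2009.
Interference Suspension Credit: +461 days → 12 February 2011.
Response Delay Deduction: −46 days → 28 December 2010.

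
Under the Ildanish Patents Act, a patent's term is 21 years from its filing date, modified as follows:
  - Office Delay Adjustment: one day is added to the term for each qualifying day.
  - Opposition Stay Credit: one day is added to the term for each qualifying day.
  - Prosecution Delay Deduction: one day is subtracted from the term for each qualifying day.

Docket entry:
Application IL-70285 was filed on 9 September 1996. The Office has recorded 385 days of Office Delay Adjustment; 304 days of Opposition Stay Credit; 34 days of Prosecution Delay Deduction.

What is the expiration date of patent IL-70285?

2019-06-26

Base term: filing date + 21 years → 9 September 2017.
Office Delay Adjustment: +385 days → 29 September 2018.
Opposition Stay Credit: +304 days → 30 July 2019.
Prosecution Delay Deduction: −34 days → 26 June 2019.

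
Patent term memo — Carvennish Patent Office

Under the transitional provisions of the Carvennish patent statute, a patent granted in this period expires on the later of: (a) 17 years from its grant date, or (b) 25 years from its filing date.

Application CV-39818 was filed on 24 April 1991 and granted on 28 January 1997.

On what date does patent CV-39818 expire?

2016-04-24

(a) grant + 17 years → 28 January 2014.
(b) filing + 25 years → 24 April 2016.
Later of the two: 24 April 2016.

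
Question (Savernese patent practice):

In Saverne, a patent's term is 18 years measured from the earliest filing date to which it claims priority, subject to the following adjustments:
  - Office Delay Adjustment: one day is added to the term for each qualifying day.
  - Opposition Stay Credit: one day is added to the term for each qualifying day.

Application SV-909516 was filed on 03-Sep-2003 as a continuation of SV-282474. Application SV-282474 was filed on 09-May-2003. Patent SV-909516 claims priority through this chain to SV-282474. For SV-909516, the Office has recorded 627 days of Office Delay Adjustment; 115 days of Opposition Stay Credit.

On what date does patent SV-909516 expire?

Earliest priority filing: 9 May 2003.
Base term: 9 May 2003 + 18 years → 9 May 2021.
Office Delay Adjustment: +627 days → 26 January 2023.
Opposition Stay Credit: +115 days → 21 May 2023.

2023-05-21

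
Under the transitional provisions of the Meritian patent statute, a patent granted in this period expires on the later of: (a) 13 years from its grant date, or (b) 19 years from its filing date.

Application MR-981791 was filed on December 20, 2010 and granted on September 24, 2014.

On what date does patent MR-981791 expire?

2029-12-20

(a) grant + 13 years → 24 September 2027.
(b) filing + 19 years → 20 December 2029.
Later of the two: 20 December 2029.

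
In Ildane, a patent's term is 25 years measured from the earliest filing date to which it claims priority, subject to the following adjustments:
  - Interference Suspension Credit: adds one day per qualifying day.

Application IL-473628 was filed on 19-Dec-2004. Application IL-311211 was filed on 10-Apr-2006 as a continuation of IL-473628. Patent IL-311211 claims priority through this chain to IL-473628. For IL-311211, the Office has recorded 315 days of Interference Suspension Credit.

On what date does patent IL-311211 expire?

Earliest priority filing: 19 December 2004.
Base term: 19 December 2004 + 25 years → 19 December 2029.
Interference Suspension Credit: +315 days → 30 October 2030.

October 30, 2030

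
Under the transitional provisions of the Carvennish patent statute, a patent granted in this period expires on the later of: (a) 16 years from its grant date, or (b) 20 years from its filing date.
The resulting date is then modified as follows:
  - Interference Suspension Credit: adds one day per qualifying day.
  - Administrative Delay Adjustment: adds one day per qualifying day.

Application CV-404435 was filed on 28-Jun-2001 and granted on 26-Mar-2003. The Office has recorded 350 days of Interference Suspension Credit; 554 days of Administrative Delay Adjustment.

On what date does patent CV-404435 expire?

2023-12-19

(a) grant + 16 years → 26 March 2019.
(b) filing + 20 years → 28 June 2021.
Later of the two: 28 June 2021.
Interference Suspension Credit: +350 days → 13 June 2022.
Administrative Delay Adjustment: +554 days → 19 December 2023.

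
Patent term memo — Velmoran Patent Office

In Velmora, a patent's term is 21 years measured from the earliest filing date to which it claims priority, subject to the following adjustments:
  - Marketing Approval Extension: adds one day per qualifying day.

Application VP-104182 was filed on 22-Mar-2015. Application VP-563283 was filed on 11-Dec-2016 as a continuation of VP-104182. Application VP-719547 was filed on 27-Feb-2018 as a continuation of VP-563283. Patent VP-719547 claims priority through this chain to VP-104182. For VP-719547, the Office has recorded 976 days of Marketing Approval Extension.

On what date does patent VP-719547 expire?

2038-11-23

Earliest priority filing: 22 March 2015.
Base term: 22 March 2015 + 21 years → 22 March 2036.
Marketing Approval Extension: +976 days → 23 November 2038.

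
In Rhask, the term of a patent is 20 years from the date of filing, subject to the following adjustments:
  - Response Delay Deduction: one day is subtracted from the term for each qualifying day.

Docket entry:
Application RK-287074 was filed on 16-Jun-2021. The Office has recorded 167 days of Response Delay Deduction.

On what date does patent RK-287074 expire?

2040-12-31

Base term: filing date + 20 years → 16 June 2041.
Response Delay Deduction: −167 days → 31 December 2040.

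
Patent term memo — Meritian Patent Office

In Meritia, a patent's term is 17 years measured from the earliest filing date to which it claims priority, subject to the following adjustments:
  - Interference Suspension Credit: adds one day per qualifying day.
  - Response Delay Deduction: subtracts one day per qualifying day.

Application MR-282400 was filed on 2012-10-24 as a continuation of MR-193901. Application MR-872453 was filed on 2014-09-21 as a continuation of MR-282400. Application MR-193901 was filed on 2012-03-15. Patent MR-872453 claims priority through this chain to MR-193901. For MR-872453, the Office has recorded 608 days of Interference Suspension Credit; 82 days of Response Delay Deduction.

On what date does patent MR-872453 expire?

Earliest priority filing: 15 March 2012.
Base term: 15 March 2012 + 17 years → 15 March 2029.
Interference Suspension Credit: +608 days → 13 November 2030.
Response Delay Deduction: −82 days → 23 August 2030.

2030-08-23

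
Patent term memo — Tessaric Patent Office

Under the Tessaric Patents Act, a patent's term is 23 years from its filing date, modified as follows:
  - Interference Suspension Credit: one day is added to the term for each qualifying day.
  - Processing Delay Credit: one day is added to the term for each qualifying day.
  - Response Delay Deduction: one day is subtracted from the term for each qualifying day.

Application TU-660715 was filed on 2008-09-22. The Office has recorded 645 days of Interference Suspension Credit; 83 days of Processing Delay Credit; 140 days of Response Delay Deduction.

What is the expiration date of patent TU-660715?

2033-05-02

Base term: filing date + 23 years → 22 September 2031.
Interference Suspension Credit: +645 days → 28 June 2033.
Processing Delay Credit: +83 days → 19 September 2033.
Response Delay Deduction: −140 days → 2 May 2033.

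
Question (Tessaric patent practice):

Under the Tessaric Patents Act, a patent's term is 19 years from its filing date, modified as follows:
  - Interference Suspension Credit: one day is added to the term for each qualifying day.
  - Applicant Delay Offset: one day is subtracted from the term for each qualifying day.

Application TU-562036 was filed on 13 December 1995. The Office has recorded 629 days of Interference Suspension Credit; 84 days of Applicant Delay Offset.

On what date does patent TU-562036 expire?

Base term: filing date + 19 years → 13 December 2014.
Interference Suspension Credit: +629 days → 2 September 2016.
Applicant Delay Offset: −84 days → 10 June 2016.

2016-06-10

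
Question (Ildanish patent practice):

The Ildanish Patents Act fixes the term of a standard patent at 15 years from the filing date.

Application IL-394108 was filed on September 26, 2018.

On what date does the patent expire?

2033-09-26

Filing date + 15 years → 26 September 2033.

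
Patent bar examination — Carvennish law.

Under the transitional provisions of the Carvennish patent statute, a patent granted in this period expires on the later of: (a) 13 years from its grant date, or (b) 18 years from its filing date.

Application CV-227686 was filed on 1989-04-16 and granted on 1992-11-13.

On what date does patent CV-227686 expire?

April 16, 2007

(a) grant + 13 years → 13 November 2005.
(b) filing + 18 years → 16 April 2007.
Later of the two: 16 April 2007.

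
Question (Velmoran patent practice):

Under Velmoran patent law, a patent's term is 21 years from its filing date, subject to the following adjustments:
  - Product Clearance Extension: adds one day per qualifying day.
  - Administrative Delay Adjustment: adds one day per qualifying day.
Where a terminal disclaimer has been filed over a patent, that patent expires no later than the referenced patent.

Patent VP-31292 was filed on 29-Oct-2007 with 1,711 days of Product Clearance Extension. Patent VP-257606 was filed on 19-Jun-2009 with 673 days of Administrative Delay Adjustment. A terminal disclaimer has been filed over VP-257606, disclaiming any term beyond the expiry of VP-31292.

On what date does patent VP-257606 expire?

Natural term of VP-257606:
  Base: filing + 21 years → 19 June 2030.
  Administrative Delay Adjustment: +673 days → 22 April 2032.
Expiry of referenced patent VP-31292:
  Base: filing + 21 years → 29 October 2028.
  Product Clearance Extension: +1711 days → 6 July 2033.
Terminal disclaimer: VP-257606 expires on the earlier of 22 April 2032 and 6 July 2033.

April 22, 2032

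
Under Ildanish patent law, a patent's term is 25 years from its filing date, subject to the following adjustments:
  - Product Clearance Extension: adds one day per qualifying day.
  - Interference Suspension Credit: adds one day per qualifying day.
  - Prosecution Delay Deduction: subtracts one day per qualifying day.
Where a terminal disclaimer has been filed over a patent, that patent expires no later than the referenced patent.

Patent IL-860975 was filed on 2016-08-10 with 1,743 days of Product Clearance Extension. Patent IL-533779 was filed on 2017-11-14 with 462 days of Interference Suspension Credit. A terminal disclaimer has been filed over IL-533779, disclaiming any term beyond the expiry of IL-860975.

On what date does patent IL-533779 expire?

Natural term of IL-533779:
  Base: filing + 25 years → 14 November 2042.
  Interference Suspension Credit: +462 days → 19 February 2044.
Expiry of referenced patent IL-860975:
  Base: filing + 25 years → 10 August 2041.
  Product Clearance Extension: +1743 days → 19 May 2046.
Terminal disclaimer: IL-533779 expires on the earlier of 19 February 2044 and 19 May 2046.

2044-02-19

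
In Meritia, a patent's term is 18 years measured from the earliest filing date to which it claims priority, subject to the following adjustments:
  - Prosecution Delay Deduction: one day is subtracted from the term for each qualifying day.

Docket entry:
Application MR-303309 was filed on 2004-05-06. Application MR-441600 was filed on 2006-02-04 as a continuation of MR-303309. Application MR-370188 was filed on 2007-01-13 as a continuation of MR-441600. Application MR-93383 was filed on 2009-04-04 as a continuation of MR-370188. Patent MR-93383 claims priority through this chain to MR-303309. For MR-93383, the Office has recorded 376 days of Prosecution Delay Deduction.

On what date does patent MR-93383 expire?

2021-04-25

Earliest priority filing: 6 May 2004.
Base term: 6 May 2004 + 18 years → 6 May 2022.
Prosecution Delay Deduction: −376 days → 25 April 2021.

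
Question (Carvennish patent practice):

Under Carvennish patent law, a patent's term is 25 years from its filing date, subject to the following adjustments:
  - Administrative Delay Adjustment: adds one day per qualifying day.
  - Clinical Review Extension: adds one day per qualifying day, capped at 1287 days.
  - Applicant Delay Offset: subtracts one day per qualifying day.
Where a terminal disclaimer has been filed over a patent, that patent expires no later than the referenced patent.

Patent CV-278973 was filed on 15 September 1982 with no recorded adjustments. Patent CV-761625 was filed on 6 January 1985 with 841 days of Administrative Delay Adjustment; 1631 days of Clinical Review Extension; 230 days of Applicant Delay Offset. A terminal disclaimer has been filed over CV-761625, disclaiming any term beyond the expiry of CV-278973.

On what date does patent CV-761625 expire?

Natural term of CV-761625:
  Base: filing + 25 years → 6 January 2010.
  Administrative Delay Adjustment: +841 days → 26 April 2012.
  Clinical Review Extension: 1631 days claimed exceeds the 1287-day cap, so +1287 days → 4 November 2015.
  Applicant Delay Offset: −230 days → 19 March 2015.
Expiry of referenced patent CV-278973:
  Base: filing + 25 years → 15 September 2007.
Terminal disclaimer: CV-761625 expires on the earlier of 19 March 2015 and 15 September 2007.

2007-09-15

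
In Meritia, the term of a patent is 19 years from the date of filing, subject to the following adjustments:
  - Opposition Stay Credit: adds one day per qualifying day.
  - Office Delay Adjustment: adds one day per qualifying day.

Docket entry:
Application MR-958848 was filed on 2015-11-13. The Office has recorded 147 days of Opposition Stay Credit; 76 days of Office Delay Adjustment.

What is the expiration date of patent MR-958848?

2035-06-24

Base term: filing date + 19 years → 13 November 2034.
Opposition Stay Credit: +147 days → 9 April 2035.
Office Delay Adjustment: +76 days → 24 June 2035.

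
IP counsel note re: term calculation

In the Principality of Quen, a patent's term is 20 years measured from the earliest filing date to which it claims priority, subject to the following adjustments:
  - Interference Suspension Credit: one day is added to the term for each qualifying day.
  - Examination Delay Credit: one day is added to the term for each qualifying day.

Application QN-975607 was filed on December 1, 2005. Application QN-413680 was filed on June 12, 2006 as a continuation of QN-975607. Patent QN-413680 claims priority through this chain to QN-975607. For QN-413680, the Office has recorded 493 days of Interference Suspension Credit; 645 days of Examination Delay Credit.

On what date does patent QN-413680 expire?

January 12, 2029

Earliest priority filing: 1 December 2005.
Base term: 1 December 2005 + 20 years → 1 December 2025.
Interference Suspension Credit: +493 days → 8 April 2027.
Examination Delay Credit: +645 days → 12 January 2029.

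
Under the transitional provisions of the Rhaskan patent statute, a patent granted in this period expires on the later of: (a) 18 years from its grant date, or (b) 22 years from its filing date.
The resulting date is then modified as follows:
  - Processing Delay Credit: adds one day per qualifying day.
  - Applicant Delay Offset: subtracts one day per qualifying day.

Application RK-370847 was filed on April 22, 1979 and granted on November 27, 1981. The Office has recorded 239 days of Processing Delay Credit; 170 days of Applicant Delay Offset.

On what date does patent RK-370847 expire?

(a) grant + 18 years → 27 November 1999.
(b) filing + 22 years → 22 April 2001.
Later of the two: 22 April 2001.
Processing Delay Credit: +239 days → 17 December 2001.
Applicant Delay Offset: −170 days → 30 June 2001.

2001-06-30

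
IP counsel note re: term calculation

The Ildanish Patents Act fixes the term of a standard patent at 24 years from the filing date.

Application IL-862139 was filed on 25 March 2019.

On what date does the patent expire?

March 25, 2043

Filing date + 24 years → 25 March 2043.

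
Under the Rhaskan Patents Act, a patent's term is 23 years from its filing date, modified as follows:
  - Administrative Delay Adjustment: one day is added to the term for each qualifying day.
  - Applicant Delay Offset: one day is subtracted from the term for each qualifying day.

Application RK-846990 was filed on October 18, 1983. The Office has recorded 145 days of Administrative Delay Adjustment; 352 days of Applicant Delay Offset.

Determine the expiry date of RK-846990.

Base term: filing date + 23 years → 18 October 2006.
Administrative Delay Adjustment: +145 days → 12 March 2007.
Applicant Delay Offset: −352 days → 25 March 2006.

March 25, 2006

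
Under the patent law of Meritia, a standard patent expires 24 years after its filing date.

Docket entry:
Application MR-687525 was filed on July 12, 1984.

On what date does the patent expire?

July 12, 2008

Filing date + 24 years → 12 July 2008.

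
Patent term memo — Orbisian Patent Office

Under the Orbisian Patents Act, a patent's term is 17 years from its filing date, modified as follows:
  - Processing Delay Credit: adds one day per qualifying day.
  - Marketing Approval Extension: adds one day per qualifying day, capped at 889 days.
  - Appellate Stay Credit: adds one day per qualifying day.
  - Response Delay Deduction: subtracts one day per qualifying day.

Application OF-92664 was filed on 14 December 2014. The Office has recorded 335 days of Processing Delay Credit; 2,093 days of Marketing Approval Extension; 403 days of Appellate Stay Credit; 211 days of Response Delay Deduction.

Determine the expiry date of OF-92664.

Base term: filing date + 17 years → 14 December 2031.
Processing Delay Credit: +335 days → 13 November 2032.
Marketing Approval Extension: 2093 days claimed exceeds the 889-day cap, so +889 days → 21 April 2035.
Appellate Stay Credit: +403 days → 28 May 2036.
Response Delay Deduction: −211 days → 30 October 2035.

2035-10-30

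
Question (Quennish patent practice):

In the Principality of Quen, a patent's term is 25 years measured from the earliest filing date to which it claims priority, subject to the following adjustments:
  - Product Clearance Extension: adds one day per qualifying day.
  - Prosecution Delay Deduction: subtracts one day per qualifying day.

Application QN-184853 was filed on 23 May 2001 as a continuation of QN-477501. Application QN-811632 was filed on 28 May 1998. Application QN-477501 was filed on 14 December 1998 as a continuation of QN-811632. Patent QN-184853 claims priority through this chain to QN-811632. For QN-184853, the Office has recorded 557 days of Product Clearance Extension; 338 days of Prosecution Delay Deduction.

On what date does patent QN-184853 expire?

January 2, 2024

Earliest priority filing: 28 May 1998.
Base term: 28 May 1998 + 25 years → 28 May 2023.
Product Clearance Extension: +557 days → 5 December 2024.
Prosecution Delay Deduction: −338 days → 2 January 2024.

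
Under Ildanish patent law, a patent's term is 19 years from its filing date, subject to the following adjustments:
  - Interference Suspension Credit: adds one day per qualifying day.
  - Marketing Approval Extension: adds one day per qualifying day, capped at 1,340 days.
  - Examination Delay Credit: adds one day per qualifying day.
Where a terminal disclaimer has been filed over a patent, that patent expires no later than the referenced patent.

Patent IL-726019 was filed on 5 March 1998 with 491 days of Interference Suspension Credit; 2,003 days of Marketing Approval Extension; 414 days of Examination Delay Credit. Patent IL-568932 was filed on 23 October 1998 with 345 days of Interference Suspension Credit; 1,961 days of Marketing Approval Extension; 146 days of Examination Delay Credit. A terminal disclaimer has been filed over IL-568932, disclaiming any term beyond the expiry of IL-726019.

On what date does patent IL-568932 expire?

October 28, 2022

Natural term of IL-568932:
  Base: filing + 19 years → 23 October 2017.
  Interference Suspension Credit: +345 days → 3 October 2018.
  Marketing Approval Extension: 1961 days claimed exceeds the 1340-day cap, so +1340 days → 4 June 2022.
  Examination Delay Credit: +146 days → 28 October 2022.
Expiry of referenced patent IL-726019:
  Base: filing + 19 years → 5 March 2017.
  Interference Suspension Credit: +491 days → 9 July 2018.
  Marketing Approval Extension: 2003 days claimed exceeds the 1340-day cap, so +1340 days → 10 March 2022.
  Examination Delay Credit: +414 days → 28 April 2023.
Terminal disclaimer: IL-568932 expires on the earlier of 28 October 2022 and 28 April 2023.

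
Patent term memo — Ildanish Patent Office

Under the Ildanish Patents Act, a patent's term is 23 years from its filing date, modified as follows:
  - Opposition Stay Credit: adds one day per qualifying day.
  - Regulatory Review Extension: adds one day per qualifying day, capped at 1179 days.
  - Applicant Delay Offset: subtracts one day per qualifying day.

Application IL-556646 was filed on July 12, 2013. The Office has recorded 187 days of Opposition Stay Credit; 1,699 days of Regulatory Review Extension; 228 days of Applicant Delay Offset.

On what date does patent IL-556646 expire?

Base term: filing date + 23 years → 12 July 2036.
Opposition Stay Credit: +187 days → 15 January 2037.
Regulatory Review Extension: 1699 days claimed exceeds the 1179-day cap, so +1179 days → 8 April 2040.
Applicant Delay Offset: −228 days → 24 August 2039.

2039-08-24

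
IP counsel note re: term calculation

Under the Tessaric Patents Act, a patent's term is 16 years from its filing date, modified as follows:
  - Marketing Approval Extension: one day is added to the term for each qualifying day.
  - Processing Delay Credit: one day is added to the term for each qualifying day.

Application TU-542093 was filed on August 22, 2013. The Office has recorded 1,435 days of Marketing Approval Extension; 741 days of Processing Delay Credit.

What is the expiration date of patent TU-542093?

August 7, 2035

Base term: filing date + 16 years → 22 August 2029.
Marketing Approval Extension: +1435 days → 27 July 2033.
Processing Delay Credit: +741 days → 7 August 2035.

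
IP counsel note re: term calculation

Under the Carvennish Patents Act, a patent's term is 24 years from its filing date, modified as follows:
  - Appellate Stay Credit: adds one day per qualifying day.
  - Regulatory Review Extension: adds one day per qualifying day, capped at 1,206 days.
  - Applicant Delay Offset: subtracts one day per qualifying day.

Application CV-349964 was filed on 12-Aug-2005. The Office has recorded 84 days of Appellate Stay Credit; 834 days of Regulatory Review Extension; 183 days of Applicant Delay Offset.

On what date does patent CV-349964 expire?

Base term: filing date + 24 years → 12 August 2029.
Appellate Stay Credit: +84 days → 4 November 2029.
Regulatory Review Extension: 834 days (within the 1206-day cap) → +834 days → 16 February 2032.
Applicant Delay Offset: −183 days → 17 August 2031.

August 17, 2031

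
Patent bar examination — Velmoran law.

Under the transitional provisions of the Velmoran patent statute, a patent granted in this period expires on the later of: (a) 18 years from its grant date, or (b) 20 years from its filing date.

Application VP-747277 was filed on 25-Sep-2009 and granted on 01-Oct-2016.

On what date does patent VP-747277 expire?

October 1, 2034

(a) grant + 18 years → 1 October 2034.
(b) filing + 20 years → 25 September 2029.
Later of the two: 1 October 2034.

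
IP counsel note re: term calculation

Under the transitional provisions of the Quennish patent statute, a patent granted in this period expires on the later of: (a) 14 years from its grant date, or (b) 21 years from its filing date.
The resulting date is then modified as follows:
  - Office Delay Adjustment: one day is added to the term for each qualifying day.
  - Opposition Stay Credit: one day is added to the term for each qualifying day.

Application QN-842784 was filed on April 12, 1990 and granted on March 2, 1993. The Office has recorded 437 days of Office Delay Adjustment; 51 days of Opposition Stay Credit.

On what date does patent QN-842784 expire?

August 12, 2012

(a) grant + 14 years → 2 March 2007.
(b) filing + 21 years → 12 April 2011.
Later of the two: 12 April 2011.
Office Delay Adjustment: +437 days → 22 June 2012.
Opposition Stay Credit: +51 days → 12 August 2012.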